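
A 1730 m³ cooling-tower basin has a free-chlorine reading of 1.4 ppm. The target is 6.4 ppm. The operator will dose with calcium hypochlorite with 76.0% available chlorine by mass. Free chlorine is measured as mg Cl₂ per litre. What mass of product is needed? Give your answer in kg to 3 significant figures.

11.4 kg

Volume: 1730 m³ = 1,730,000 L.
Chlorine deficit: 6.4 − 1.4 = 5 ppm = 5 mg/L as Cl₂.
Cl₂ equivalent needed: 5 mg/L × 1,730,000 L = 8,650,000 mg = 8650 g.
Product at 76.0% available chlorine: 8650 / 0.76 = 11,380 g.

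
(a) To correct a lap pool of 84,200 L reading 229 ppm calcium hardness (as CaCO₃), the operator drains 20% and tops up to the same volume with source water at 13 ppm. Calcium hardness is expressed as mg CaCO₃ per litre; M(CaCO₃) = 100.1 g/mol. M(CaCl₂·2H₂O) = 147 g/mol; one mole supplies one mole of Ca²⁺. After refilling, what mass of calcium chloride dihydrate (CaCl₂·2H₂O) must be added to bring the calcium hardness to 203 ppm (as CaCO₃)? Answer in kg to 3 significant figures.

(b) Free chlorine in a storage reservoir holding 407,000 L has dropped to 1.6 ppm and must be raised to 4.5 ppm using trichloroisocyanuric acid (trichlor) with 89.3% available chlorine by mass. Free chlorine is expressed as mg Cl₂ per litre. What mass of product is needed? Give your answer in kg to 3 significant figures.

(a) 2.13 kg; (b) 1.32 kg

(a) After draining 20% and refilling: 229 × 0.80 + 13 × 0.20 = 185.8 ppm.
(a) Deficit to target: 203 − 185.8 = 17.2 mg/L.
(a) As CaCO₃: 17.2 mg/L × 84,200 L = 1448 g; ÷ 100.1 = 14.47 mol Ca²⁺.
(a) Mass: 14.47 × 147 = 2127 g.

(b) Chlorine deficit: 4.5 − 1.6 = 2.9 ppm = 2.9 mg/L as Cl₂.
(b) Cl₂ equivalent needed: 2.9 mg/L × 407,000 L = 1,180,000 mg = 1180 g.
(b) Product at 89.3% available chlorine: 1180 / 0.893 = 1322 g.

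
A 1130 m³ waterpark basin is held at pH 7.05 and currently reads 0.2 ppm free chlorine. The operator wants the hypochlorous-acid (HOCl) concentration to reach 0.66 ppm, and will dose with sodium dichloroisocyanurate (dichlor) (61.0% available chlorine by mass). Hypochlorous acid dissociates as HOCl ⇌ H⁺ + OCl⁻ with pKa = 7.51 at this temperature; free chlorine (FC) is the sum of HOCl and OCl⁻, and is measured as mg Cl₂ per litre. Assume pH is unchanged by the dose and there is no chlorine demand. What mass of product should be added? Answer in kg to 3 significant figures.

Volume: 1130 m³ = 1,130,000 L.
[OCl⁻]/[HOCl] = 10^(pH − pKa) = 10^(7.05 − 7.51) = 0.3467; fraction as HOCl = 1/(1 + 0.3467) = 0.7425.
Free chlorine required for 0.66 ppm HOCl: 0.66 / 0.7425 = 0.8888 ppm.
FC to add: 0.8888 − 0.2 = 0.6888 mg/L as Cl₂.
Cl₂ equivalent: 0.6888 mg/L × 1,130,000 L = 778.4 g.
Product at 61.0% available Cl: 778.4 / 0.61 = 1276 g.

1.28 kg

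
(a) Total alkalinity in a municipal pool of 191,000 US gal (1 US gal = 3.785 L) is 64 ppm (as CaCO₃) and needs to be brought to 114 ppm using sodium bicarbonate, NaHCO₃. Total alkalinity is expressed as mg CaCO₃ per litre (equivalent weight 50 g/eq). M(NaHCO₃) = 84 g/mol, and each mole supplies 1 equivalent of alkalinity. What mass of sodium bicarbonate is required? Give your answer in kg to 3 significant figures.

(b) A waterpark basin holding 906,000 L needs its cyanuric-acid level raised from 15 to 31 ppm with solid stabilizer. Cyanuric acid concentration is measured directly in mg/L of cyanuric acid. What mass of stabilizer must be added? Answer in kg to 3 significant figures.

(a) 60.7 kg; (b) 14.5 kg

(a) Volume: 191,000 US gal × 3.785 L/gal = 722,935 L.
(a) Alkalinity to add: (114 − 64) = 50 mg/L as CaCO₃ × 722,935 L = 36,150 g as CaCO₃.
(a) Equivalents: 36,150 g ÷ 50 g/eq = 722.9 eq.
(a) NaHCO₃ supplies 1 eq per mole → 722.9 mol.
(a) Mass: 722.9 mol × 84 g/mol = 60,730 g.

(b) CYA to add: (31 − 15) = 16 mg/L × 906,000 L = 14,500 g cyanuric acid.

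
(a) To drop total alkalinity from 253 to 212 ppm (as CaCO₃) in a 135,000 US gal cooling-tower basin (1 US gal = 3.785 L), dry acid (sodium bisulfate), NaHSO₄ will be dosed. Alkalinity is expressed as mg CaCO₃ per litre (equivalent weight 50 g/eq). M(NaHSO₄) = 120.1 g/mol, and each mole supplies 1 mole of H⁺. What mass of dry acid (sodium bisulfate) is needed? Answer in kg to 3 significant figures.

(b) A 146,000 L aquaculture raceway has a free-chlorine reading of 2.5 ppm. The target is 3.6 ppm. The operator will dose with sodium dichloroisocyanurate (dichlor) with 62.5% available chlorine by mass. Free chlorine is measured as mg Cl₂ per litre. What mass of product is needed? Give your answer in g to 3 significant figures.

(a) 50.3 kg; (b) 257 g

(a) Volume: 135,000 US gal × 3.785 L/gal = 510,975 L.
(a) Alkalinity to neutralize: (253 − 212) = 41 mg/L as CaCO₃ × 510,975 L = 20,950 g as CaCO₃.
(a) Equivalents of H⁺ required: 20,950 ÷ 50 g/eq = 419 eq = 419 mol NaHSO₄.
(a) Mass of NaHSO₄: 419 × 120.1 = 50,320 g.

(b) Chlorine deficit: 3.6 − 2.5 = 1.1 ppm = 1.1 mg/L as Cl₂.
(b) Cl₂ equivalent needed: 1.1 mg/L × 146,000 L = 160,600 mg = 160.6 g.
(b) Product at 62.5% available chlorine: 160.6 / 0.625 = 257 g.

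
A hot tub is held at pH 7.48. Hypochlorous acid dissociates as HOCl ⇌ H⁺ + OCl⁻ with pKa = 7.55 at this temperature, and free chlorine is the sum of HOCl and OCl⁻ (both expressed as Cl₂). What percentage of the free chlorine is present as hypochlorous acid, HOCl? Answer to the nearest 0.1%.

[OCl⁻]/[HOCl] = 10^(pH − pKa) = 10^(7.48 − 7.55) = 10^-0.07 = 0.8511.
Fraction as HOCl = 1 / (1 + 0.8511) = 0.5402.

54.0%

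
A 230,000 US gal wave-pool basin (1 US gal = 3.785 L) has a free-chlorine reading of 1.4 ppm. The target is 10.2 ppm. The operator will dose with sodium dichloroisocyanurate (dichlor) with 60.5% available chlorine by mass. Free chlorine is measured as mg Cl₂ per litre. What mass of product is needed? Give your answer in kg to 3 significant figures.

Volume: 230,000 US gal × 3.785 L/gal = 870,550 L.
Chlorine deficit: 10.2 − 1.4 = 8.8 ppm = 8.8 mg/L as Cl₂.
Cl₂ equivalent needed: 8.8 mg/L × 870,550 L = 7,661,000 mg = 7661 g.
Product at 60.5% available chlorine: 7661 / 0.605 = 12,660 g.

12.7 kg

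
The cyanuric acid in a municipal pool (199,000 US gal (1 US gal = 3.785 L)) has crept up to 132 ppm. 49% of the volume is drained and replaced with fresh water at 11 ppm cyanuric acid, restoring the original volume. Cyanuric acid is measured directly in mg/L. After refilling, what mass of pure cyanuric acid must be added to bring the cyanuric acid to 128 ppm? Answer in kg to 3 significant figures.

41.6 kg

Volume: 199,000 US gal × 3.785 L/gal = 753,215 L.
After draining 49% and refilling: 132 × 0.51 + 11 × 0.49 = 72.71 ppm.
Deficit to target: 128 − 72.71 = 55.29 mg/L.
Mass: 55.29 mg/L × 753,215 L = 41,650 g cyanuric acid.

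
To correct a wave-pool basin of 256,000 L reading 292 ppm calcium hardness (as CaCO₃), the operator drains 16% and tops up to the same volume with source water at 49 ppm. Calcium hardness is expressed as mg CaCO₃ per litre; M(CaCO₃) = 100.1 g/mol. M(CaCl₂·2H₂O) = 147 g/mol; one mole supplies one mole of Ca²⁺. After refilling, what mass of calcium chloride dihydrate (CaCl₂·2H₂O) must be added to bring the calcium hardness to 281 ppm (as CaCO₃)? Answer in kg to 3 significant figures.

10.5 kg

After draining 16% and refilling: 292 × 0.84 + 49 × 0.16 = 253.12 ppm.
Deficit to target: 281 − 253.12 = 27.88 mg/L.
As CaCO₃: 27.88 mg/L × 256,000 L = 7137 g; ÷ 100.1 = 71.3 mol Ca²⁺.
Mass: 71.3 × 147 = 10,480 g.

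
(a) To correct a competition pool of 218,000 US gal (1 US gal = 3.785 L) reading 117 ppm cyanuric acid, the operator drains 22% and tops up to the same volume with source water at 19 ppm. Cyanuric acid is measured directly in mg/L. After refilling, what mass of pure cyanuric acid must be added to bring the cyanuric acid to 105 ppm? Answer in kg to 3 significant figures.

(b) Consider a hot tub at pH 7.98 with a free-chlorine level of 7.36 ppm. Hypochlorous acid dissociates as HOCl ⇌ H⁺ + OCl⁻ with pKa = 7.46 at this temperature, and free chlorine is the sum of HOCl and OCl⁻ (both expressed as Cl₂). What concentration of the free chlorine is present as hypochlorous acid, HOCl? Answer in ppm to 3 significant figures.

(a) 7.89 kg; (b) 1.71 ppm

(a) Volume: 218,000 US gal × 3.785 L/gal = 825,130 L.
(a) After draining 22% and refilling: 117 × 0.78 + 19 × 0.22 = 95.44 ppm.
(a) Deficit to target: 105 − 95.44 = 9.56 mg/L.
(a) Mass: 9.56 mg/L × 825,130 L = 7888 g cyanuric acid.

(b) [OCl⁻]/[HOCl] = 10^(pH − pKa) = 10^(7.98 − 7.46) = 10^0.52 = 3.311.
(b) Fraction as HOCl = 1 / (1 + 3.311) = 0.2319.
(b) HOCl = 0.2319 × 7.36 ppm = 1.707 ppm.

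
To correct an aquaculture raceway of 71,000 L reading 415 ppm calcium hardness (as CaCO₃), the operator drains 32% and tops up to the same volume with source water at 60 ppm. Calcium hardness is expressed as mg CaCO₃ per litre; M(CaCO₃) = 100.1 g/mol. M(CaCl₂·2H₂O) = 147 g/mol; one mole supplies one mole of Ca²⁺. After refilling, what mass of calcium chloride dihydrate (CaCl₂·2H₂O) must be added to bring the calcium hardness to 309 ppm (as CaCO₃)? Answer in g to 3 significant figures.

792 g

After draining 32% and refilling: 415 × 0.68 + 60 × 0.32 = 301.4 ppm.
Deficit to target: 309 − 301.4 = 7.6 mg/L.
As CaCO₃: 7.6 mg/L × 71,000 L = 539.6 g; ÷ 100.1 = 5.391 mol Ca²⁺.
Mass: 5.391 × 147 = 792.4 g.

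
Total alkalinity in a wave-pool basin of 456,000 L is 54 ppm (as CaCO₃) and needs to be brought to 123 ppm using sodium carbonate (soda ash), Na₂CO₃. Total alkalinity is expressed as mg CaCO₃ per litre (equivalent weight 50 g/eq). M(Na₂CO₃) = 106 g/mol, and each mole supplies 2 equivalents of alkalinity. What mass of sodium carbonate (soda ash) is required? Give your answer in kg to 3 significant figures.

Alkalinity to add: (123 − 54) = 69 mg/L as CaCO₃ × 456,000 L = 31,460 g as CaCO₃.
Equivalents: 31,460 g ÷ 50 g/eq = 629.3 eq.
Each mole of Na₂CO₃ supplies 2 eq, so 629.3 / 2 = 314.6 mol.
Mass: 314.6 mol × 106 g/mol = 33,350 g.

33.4 kg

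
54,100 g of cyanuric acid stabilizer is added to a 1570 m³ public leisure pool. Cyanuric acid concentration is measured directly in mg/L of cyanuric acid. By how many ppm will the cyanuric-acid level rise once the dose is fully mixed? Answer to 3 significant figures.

34.5 ppm

Volume: 1570 m³ = 1,570,000 L.
Rise: 54,100 g / 1,570,000 L × 1000 = 34.46 mg/L.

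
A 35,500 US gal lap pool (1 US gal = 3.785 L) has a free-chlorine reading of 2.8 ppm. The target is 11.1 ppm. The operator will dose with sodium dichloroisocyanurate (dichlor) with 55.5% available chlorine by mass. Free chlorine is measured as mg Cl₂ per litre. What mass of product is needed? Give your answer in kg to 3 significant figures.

Volume: 35,500 US gal × 3.785 L/gal = 134,368 L.
Chlorine deficit: 11.1 − 2.8 = 8.3 ppm = 8.3 mg/L as Cl₂.
Cl₂ equivalent needed: 8.3 mg/L × 134,368 L = 1,115,000 mg = 1115 g.
Product at 55.5% available chlorine: 1115 / 0.555 = 2009 g.

2.01 kg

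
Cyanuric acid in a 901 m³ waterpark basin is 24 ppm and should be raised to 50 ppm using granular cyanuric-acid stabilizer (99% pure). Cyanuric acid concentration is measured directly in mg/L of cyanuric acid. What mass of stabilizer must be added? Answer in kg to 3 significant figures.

Volume: 901 m³ = 901,000 L.
CYA to add: (50 − 24) = 26 mg/L × 901,000 L = 23,430 g cyanuric acid.
At 99% purity: 23,430 / 0.99 = 23,660 g product.

23.7 kg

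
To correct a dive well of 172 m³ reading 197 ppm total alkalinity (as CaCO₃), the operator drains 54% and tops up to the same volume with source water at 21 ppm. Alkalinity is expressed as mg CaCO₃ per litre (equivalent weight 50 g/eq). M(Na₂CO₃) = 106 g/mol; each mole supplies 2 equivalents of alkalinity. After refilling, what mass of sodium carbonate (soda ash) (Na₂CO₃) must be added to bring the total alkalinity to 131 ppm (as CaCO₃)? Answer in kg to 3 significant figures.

5.29 kg

Volume: 172 m³ = 172,000 L.
After draining 54% and refilling: 197 × 0.46 + 21 × 0.54 = 101.96 ppm.
Deficit to target: 131 − 101.96 = 29.04 mg/L.
As CaCO₃: 29.04 mg/L × 172,000 L = 4995 g; ÷ 50 g/eq ÷ 2 = 49.95 mol Na₂CO₃.
Mass: 49.95 × 106 = 5295 g.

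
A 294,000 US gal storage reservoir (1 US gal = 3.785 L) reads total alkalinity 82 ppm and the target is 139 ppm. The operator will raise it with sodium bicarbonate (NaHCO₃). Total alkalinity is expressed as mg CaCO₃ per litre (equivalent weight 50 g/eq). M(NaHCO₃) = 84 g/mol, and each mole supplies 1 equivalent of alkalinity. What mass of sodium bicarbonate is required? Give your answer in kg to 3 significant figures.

Volume: 294,000 US gal × 3.785 L/gal = 1,112,790 L.
Alkalinity to add: (139 − 82) = 57 mg/L as CaCO₃ × 1,112,790 L = 63,430 g as CaCO₃.
Equivalents: 63,430 g ÷ 50 g/eq = 1269 eq.
NaHCO₃ supplies 1 eq per mole → 1269 mol.
Mass: 1269 mol × 84 g/mol = 106,600 g.

107 kg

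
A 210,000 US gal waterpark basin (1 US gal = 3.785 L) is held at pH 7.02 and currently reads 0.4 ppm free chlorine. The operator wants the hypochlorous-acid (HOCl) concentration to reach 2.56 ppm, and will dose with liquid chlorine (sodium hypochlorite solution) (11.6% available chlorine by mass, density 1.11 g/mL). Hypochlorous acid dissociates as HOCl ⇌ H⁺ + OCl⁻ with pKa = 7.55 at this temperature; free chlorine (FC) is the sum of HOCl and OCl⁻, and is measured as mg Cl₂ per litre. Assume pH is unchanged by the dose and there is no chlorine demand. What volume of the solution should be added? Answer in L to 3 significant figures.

Volume: 210,000 US gal × 3.785 L/gal = 794,850 L.
[OCl⁻]/[HOCl] = 10^(pH − pKa) = 10^(7.02 − 7.55) = 0.2951; fraction as HOCl = 1/(1 + 0.2951) = 0.7721.
Free chlorine required for 2.56 ppm HOCl: 2.56 / 0.7721 = 3.316 ppm.
FC to add: 3.316 − 0.4 = 2.916 mg/L as Cl₂.
Cl₂ equivalent: 2.916 mg/L × 794,850 L = 2317 g.
Product at 11.6% available Cl: 2317 / 0.116 = 19,980 g.
Volume: 19,980 g ÷ 1.11 g/mL = 18,000 mL.

18.0 L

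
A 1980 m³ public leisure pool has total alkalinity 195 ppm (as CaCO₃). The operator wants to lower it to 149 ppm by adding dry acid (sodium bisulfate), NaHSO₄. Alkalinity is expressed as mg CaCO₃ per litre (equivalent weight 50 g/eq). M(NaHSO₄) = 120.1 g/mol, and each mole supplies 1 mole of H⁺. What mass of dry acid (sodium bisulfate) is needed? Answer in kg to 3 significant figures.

Volume: 1980 m³ = 1,980,000 L.
Alkalinity to neutralize: (195 − 149) = 46 mg/L as CaCO₃ × 1,980,000 L = 91,080 g as CaCO₃.
Equivalents of H⁺ required: 91,080 ÷ 50 g/eq = 1822 eq = 1822 mol NaHSO₄.
Mass of NaHSO₄: 1822 × 120.1 = 218,800 g.

219 kg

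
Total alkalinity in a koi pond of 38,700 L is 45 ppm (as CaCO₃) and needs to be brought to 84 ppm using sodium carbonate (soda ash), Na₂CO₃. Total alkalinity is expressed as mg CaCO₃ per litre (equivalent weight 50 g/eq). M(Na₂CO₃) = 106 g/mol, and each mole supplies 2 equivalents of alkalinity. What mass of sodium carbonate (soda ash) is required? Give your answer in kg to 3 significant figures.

1.60 kg

Alkalinity to add: (84 − 45) = 39 mg/L as CaCO₃ × 38,700 L = 1509 g as CaCO₃.
Equivalents: 1509 g ÷ 50 g/eq = 30.19 eq.
Each mole of Na₂CO₃ supplies 2 eq, so 30.19 / 2 = 15.09 mol.
Mass: 15.09 mol × 106 g/mol = 1600 g.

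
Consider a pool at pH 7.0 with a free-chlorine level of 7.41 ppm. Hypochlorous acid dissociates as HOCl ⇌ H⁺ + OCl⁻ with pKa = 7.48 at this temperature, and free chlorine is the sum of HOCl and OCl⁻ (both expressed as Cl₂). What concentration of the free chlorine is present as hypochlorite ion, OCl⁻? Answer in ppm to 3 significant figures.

1.84 ppm

[OCl⁻]/[HOCl] = 10^(pH − pKa) = 10^(7.0 − 7.48) = 10^-0.48 = 0.3311.
Fraction as HOCl = 1 / (1 + 0.3311) = 0.7512.
OCl⁻ = (1 − 0.7512) × 7.41 ppm = 1.843 ppm.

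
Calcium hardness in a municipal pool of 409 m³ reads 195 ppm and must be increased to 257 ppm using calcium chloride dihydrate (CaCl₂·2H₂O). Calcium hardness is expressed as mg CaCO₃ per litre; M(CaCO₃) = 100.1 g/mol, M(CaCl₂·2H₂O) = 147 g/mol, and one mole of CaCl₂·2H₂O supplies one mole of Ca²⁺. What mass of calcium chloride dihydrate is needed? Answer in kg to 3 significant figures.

37.2 kg

Volume: 409 m³ = 409,000 L.
Hardness to add: (257 − 195) = 62 mg/L as CaCO₃ × 409,000 L = 25,360 g as CaCO₃.
Moles of Ca²⁺ (1 mol Ca²⁺ ≡ 1 mol CaCO₃): 25,360 / 100.1 g/mol = 253.3 mol.
Mass of CaCl₂·2H₂O: 253.3 × 147 = 37,240 g.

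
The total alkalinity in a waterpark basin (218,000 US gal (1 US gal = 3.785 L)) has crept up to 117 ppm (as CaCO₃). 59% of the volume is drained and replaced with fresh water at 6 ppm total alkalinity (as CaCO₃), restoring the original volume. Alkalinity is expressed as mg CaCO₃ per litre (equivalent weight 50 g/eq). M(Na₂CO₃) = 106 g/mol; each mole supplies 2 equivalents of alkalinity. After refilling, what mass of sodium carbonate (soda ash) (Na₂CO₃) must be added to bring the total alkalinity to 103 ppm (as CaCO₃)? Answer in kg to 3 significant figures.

Volume: 218,000 US gal × 3.785 L/gal = 825,130 L.
After draining 59% and refilling: 117 × 0.41 + 6 × 0.59 = 51.51 ppm.
Deficit to target: 103 − 51.51 = 51.49 mg/L.
As CaCO₃: 51.49 mg/L × 825,130 L = 42,490 g; ÷ 50 g/eq ÷ 2 = 424.9 mol Na₂CO₃.
Mass: 424.9 × 106 = 45,040 g.

45.0 kg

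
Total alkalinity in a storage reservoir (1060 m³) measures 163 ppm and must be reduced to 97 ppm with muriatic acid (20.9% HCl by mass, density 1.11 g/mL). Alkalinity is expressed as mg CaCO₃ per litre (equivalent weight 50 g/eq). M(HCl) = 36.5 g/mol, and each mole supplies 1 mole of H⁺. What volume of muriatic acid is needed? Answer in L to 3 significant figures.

Volume: 1060 m³ = 1,060,000 L.
Alkalinity to neutralize: (163 − 97) = 66 mg/L as CaCO₃ × 1,060,000 L = 69,960 g as CaCO₃.
Equivalents of H⁺ required: 69,960 ÷ 50 g/eq = 1399 eq = 1399 mol HCl.
Mass of HCl: 1399 × 36.5 = 51,070 g.
Mass of 20.9% solution: 51,070 / 0.209 = 244,400 g.
Volume: 244,400 g ÷ 1.11 g/mL = 220,100 mL.

220 L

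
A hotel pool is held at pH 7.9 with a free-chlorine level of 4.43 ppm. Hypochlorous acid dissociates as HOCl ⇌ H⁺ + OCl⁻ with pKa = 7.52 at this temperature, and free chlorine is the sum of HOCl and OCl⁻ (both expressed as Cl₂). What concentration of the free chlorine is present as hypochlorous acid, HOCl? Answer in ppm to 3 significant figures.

1.30 ppm

[OCl⁻]/[HOCl] = 10^(pH − pKa) = 10^(7.9 − 7.52) = 10^0.38 = 2.399.
Fraction as HOCl = 1 / (1 + 2.399) = 0.2942.
HOCl = 0.2942 × 4.43 ppm = 1.303 ppm.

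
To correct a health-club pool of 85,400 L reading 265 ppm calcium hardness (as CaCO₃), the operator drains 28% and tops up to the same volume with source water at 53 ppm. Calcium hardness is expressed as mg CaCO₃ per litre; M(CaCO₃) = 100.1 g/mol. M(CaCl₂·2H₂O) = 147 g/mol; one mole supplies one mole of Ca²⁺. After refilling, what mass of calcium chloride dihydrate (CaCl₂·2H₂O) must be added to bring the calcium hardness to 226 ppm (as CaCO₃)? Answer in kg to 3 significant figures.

After draining 28% and refilling: 265 × 0.72 + 53 × 0.28 = 205.64 ppm.
Deficit to target: 226 − 205.64 = 20.36 mg/L.
As CaCO₃: 20.36 mg/L × 85,400 L = 1739 g; ÷ 100.1 = 17.37 mol Ca²⁺.
Mass: 17.37 × 147 = 2553 g.

2.55 kg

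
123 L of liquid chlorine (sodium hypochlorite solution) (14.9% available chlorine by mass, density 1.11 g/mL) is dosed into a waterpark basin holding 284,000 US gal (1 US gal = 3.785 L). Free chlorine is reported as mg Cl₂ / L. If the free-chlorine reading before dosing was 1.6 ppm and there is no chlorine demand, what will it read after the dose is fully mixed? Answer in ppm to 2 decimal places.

Volume: 284,000 US gal × 3.785 L/gal = 1,074,940 L.
Mass of solution: 123 L × 1000 mL/L × 1.11 g/mL = 136,500 g.
Available chlorine delivered: 136,500 g × 0.149 = 20,340 g as Cl₂.
Concentration rise: 20,340 g / 1,074,940 L = 18.92 mg/L = 18.92 ppm.
Final FC: 1.6 + 18.92 = 20.52 ppm.

20.52 ppm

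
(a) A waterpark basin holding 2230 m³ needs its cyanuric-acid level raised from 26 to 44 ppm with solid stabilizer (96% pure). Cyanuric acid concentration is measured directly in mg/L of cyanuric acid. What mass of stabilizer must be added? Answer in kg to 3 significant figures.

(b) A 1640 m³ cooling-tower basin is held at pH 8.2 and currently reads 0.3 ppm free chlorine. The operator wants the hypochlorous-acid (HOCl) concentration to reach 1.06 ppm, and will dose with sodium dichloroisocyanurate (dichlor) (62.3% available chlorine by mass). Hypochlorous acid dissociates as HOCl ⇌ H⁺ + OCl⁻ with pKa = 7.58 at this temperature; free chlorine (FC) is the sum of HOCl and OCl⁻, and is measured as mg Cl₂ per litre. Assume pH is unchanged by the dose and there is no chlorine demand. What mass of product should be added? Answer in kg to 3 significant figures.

(a) Volume: 2230 m³ = 2,230,000 L.
(a) CYA to add: (44 − 26) = 18 mg/L × 2,230,000 L = 40,140 g cyanuric acid.
(a) At 96% purity: 40,140 / 0.96 = 41,810 g product.

(b) Volume: 1640 m³ = 1,640,000 L.
(b) [OCl⁻]/[HOCl] = 10^(pH − pKa) = 10^(8.2 − 7.58) = 4.169; fraction as HOCl = 1/(1 + 4.169) = 0.1935.
(b) Free chlorine required for 1.06 ppm HOCl: 1.06 / 0.1935 = 5.479 ppm.
(b) FC to add: 5.479 − 0.3 = 5.179 mg/L as Cl₂.
(b) Cl₂ equivalent: 5.179 mg/L × 1,640,000 L = 8493 g.
(b) Product at 62.3% available Cl: 8493 / 0.623 = 13,630 g.

(a) 41.8 kg; (b) 13.6 kg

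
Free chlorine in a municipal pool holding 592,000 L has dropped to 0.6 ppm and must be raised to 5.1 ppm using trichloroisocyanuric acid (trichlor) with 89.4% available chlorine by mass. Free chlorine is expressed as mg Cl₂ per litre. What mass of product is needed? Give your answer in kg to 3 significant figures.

2.98 kg

Chlorine deficit: 5.1 − 0.6 = 4.5 ppm = 4.5 mg/L as Cl₂.
Cl₂ equivalent needed: 4.5 mg/L × 592,000 L = 2,664,000 mg = 2664 g.
Product at 89.4% available chlorine: 2664 / 0.894 = 2980 g.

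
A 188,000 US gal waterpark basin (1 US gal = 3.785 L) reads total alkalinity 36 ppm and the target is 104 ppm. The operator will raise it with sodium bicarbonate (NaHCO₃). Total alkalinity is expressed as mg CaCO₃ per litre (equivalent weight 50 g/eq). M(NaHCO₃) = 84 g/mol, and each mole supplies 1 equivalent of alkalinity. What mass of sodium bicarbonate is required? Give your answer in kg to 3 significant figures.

Volume: 188,000 US gal × 3.785 L/gal = 711,580 L.
Alkalinity to add: (104 − 36) = 68 mg/L as CaCO₃ × 711,580 L = 48,390 g as CaCO₃.
Equivalents: 48,390 g ÷ 50 g/eq = 967.7 eq.
NaHCO₃ supplies 1 eq per mole → 967.7 mol.
Mass: 967.7 mol × 84 g/mol = 81,290 g.

81.3 kg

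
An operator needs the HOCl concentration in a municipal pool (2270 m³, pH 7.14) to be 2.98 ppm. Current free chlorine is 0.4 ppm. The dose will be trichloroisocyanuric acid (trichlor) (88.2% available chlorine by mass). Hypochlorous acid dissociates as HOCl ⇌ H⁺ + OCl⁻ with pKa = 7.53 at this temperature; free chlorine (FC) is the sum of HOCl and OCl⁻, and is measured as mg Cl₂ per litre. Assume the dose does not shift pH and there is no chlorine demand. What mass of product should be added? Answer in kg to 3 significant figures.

9.76 kg

Volume: 2270 m³ = 2,270,000 L.
[OCl⁻]/[HOCl] = 10^(pH − pKa) = 10^(7.14 − 7.53) = 0.4074; fraction as HOCl = 1/(1 + 0.4074) = 0.7105.
Free chlorine required for 2.98 ppm HOCl: 2.98 / 0.7105 = 4.194 ppm.
FC to add: 4.194 − 0.4 = 3.794 mg/L as Cl₂.
Cl₂ equivalent: 3.794 mg/L × 2,270,000 L = 8612 g.
Product at 88.2% available Cl: 8612 / 0.882 = 9765 g.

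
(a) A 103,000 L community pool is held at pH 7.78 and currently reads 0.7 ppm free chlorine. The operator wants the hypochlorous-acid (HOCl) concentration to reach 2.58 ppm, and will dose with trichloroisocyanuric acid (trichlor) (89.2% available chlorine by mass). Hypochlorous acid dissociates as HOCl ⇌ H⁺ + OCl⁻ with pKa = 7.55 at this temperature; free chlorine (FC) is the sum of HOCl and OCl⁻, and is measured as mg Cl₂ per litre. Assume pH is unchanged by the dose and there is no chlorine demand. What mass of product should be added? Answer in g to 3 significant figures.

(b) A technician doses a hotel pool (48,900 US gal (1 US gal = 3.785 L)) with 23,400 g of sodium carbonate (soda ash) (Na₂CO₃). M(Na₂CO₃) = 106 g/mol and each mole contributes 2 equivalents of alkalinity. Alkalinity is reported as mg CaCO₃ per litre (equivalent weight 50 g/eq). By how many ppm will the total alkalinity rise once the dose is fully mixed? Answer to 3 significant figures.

(a) [OCl⁻]/[HOCl] = 10^(pH − pKa) = 10^(7.78 − 7.55) = 1.698; fraction as HOCl = 1/(1 + 1.698) = 0.3706.
(a) Free chlorine required for 2.58 ppm HOCl: 2.58 / 0.3706 = 6.961 ppm.
(a) FC to add: 6.961 − 0.7 = 6.261 mg/L as Cl₂.
(a) Cl₂ equivalent: 6.261 mg/L × 103,000 L = 644.9 g.
(a) Product at 89.2% available Cl: 644.9 / 0.892 = 723 g.

(b) Volume: 48,900 US gal × 3.785 L/gal = 185,086 L.
(b) Moles of Na₂CO₃: 23,400 g ÷ 106 g/mol = 220.8 mol → 441.5 eq of alkalinity.
(b) As CaCO₃: 441.5 eq × 50 g/eq = 22,080 g.
(b) Rise: 22,080 g / 185,086 L × 1000 = 119.3 mg/L.

(a) 723 g; (b) 119 ppm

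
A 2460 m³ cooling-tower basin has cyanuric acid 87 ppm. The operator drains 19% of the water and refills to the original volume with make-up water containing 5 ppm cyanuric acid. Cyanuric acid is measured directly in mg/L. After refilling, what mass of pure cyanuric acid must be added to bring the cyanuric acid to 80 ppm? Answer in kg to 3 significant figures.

Volume: 2460 m³ = 2,460,000 L.
After draining 19% and refilling: 87 × 0.81 + 5 × 0.19 = 71.42 ppm.
Deficit to target: 80 − 71.42 = 8.58 mg/L.
Mass: 8.58 mg/L × 2,460,000 L = 21,110 g cyanuric acid.

21.1 kg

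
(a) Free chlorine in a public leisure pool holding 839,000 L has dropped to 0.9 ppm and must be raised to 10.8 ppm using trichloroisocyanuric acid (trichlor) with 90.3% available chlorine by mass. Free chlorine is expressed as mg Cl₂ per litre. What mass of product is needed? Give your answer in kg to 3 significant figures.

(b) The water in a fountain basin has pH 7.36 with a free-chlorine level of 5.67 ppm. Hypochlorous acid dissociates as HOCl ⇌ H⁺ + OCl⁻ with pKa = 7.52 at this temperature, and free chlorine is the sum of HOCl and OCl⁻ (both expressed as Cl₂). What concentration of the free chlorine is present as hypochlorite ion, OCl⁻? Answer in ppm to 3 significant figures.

(a) Chlorine deficit: 10.8 − 0.9 = 9.9 ppm = 9.9 mg/L as Cl₂.
(a) Cl₂ equivalent needed: 9.9 mg/L × 839,000 L = 8,306,000 mg = 8306 g.
(a) Product at 90.3% available chlorine: 8306 / 0.903 = 9198 g.

(b) [OCl⁻]/[HOCl] = 10^(pH − pKa) = 10^(7.36 − 7.52) = 10^-0.16 = 0.6918.
(b) Fraction as HOCl = 1 / (1 + 0.6918) = 0.5911.
(b) OCl⁻ = (1 − 0.5911) × 5.67 ppm = 2.319 ppm.

(a) 9.20 kg; (b) 2.32 ppm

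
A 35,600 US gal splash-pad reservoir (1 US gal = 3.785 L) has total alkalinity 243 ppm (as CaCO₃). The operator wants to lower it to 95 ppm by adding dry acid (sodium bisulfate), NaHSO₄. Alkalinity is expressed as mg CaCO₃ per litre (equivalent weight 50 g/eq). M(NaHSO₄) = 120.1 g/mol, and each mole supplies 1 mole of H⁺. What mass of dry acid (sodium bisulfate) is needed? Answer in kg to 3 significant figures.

Volume: 35,600 US gal × 3.785 L/gal = 134,746 L.
Alkalinity to neutralize: (243 − 95) = 148 mg/L as CaCO₃ × 134,746 L = 19,940 g as CaCO₃.
Equivalents of H⁺ required: 19,940 ÷ 50 g/eq = 398.8 eq = 398.8 mol NaHSO₄.
Mass of NaHSO₄: 398.8 × 120.1 = 47,900 g.

47.9 kg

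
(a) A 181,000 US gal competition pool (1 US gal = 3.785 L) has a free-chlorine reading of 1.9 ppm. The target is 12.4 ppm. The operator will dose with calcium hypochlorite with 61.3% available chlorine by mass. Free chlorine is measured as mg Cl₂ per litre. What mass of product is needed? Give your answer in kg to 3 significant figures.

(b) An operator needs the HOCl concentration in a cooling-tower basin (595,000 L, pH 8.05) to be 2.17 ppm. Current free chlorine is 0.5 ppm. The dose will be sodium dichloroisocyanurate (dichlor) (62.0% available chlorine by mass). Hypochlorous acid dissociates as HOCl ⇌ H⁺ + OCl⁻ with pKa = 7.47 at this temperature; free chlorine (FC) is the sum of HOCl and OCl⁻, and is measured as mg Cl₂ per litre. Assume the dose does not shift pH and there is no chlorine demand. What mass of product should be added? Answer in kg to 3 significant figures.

(a) Volume: 181,000 US gal × 3.785 L/gal = 685,085 L.
(a) Chlorine deficit: 12.4 − 1.9 = 10.5 ppm = 10.5 mg/L as Cl₂.
(a) Cl₂ equivalent needed: 10.5 mg/L × 685,085 L = 7,193,000 mg = 7193 g.
(a) Product at 61.3% available chlorine: 7193 / 0.613 = 11,730 g.

(b) [OCl⁻]/[HOCl] = 10^(pH − pKa) = 10^(8.05 − 7.47) = 3.802; fraction as HOCl = 1/(1 + 3.802) = 0.2083.
(b) Free chlorine required for 2.17 ppm HOCl: 2.17 / 0.2083 = 10.42 ppm.
(b) FC to add: 10.42 − 0.5 = 9.92 mg/L as Cl₂.
(b) Cl₂ equivalent: 9.92 mg/L × 595,000 L = 5902 g.
(b) Product at 62.0% available Cl: 5902 / 0.62 = 9520 g.

(a) 11.7 kg; (b) 9.52 kg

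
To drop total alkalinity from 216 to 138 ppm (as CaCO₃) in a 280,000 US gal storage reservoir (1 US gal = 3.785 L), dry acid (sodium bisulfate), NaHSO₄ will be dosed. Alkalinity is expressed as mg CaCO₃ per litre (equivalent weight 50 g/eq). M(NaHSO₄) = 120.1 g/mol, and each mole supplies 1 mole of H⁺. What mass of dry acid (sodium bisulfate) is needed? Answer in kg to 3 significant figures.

199 kg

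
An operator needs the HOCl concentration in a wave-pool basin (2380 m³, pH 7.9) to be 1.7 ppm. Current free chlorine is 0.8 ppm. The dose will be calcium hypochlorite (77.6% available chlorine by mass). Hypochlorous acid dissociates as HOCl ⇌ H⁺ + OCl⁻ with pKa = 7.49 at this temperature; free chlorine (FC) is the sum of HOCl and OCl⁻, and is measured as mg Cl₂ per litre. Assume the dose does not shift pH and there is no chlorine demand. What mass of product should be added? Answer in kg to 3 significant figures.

16.2 kg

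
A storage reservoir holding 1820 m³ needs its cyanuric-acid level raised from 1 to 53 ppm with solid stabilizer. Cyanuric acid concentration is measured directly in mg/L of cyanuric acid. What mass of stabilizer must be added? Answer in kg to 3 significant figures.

94.6 kg

Volume: 1820 m³ = 1,820,000 L.
CYA to add: (53 − 1) = 52 mg/L × 1,820,000 L = 94,640 g cyanuric acid.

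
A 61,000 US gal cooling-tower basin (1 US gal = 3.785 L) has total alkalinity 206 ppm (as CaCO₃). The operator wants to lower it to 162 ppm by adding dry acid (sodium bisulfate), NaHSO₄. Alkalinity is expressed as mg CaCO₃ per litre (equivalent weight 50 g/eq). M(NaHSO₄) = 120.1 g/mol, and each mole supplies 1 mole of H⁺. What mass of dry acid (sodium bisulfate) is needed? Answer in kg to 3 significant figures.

24.4 kg

Volume: 61,000 US gal × 3.785 L/gal = 230,885 L.
Alkalinity to neutralize: (206 − 162) = 44 mg/L as CaCO₃ × 230,885 L = 10,160 g as CaCO₃.
Equivalents of H⁺ required: 10,160 ÷ 50 g/eq = 203.2 eq = 203.2 mol NaHSO₄.
Mass of NaHSO₄: 203.2 × 120.1 = 24,400 g.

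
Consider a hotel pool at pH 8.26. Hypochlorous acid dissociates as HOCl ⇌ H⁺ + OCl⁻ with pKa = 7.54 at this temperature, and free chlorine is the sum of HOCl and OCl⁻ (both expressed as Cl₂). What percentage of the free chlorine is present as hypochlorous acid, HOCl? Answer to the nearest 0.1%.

16.0%

[OCl⁻]/[HOCl] = 10^(pH − pKa) = 10^(8.26 − 7.54) = 10^0.72 = 5.248.
Fraction as HOCl = 1 / (1 + 5.248) = 0.16.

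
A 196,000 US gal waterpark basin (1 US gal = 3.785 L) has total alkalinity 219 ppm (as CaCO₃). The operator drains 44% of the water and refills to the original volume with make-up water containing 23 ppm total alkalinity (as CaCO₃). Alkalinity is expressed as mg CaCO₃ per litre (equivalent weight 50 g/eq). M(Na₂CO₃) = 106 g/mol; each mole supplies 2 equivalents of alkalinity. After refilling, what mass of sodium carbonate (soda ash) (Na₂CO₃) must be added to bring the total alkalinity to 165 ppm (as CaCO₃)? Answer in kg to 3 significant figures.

25.4 kg

Volume: 196,000 US gal × 3.785 L/gal = 741,860 L.
After draining 44% and refilling: 219 × 0.56 + 23 × 0.44 = 132.76 ppm.
Deficit to target: 165 − 132.76 = 32.24 mg/L.
As CaCO₃: 32.24 mg/L × 741,860 L = 23,920 g; ÷ 50 g/eq ÷ 2 = 239.2 mol Na₂CO₃.
Mass: 239.2 × 106 = 25,350 g.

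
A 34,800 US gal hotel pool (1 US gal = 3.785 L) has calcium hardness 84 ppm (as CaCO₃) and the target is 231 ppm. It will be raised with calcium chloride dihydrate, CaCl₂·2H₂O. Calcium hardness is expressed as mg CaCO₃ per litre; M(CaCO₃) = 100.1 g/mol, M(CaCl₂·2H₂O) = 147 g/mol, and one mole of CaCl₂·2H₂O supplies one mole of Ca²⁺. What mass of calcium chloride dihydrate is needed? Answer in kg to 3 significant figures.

Volume: 34,800 US gal × 3.785 L/gal = 131,718 L.
Hardness to add: (231 − 84) = 147 mg/L as CaCO₃ × 131,718 L = 19,360 g as CaCO₃.
Moles of Ca²⁺ (1 mol Ca²⁺ ≡ 1 mol CaCO₃): 19,360 / 100.1 g/mol = 193.4 mol.
Mass of CaCl₂·2H₂O: 193.4 × 147 = 28,430 g.

28.4 kg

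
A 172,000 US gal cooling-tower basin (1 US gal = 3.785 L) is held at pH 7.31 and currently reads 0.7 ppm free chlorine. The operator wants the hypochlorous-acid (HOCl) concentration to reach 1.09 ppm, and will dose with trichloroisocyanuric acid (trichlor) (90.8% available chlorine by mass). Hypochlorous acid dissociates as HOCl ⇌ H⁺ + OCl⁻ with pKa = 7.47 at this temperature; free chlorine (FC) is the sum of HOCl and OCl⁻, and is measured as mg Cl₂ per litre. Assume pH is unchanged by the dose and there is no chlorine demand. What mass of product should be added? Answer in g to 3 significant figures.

820 g

Volume: 172,000 US gal × 3.785 L/gal = 651,020 L.
[OCl⁻]/[HOCl] = 10^(pH − pKa) = 10^(7.31 − 7.47) = 0.6918; fraction as HOCl = 1/(1 + 0.6918) = 0.5911.
Free chlorine required for 1.09 ppm HOCl: 1.09 / 0.5911 = 1.844 ppm.
FC to add: 1.844 − 0.7 = 1.144 mg/L as Cl₂.
Cl₂ equivalent: 1.144 mg/L × 651,020 L = 744.8 g.
Product at 90.8% available Cl: 744.8 / 0.908 = 820.3 g.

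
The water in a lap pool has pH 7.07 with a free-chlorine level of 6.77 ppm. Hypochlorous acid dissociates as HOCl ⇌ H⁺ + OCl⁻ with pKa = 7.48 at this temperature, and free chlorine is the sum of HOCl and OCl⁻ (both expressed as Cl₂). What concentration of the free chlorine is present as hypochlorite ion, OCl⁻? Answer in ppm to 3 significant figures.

1.90 ppm

[OCl⁻]/[HOCl] = 10^(pH − pKa) = 10^(7.07 − 7.48) = 10^-0.41 = 0.389.
Fraction as HOCl = 1 / (1 + 0.389) = 0.7199.
OCl⁻ = (1 − 0.7199) × 6.77 ppm = 1.896 ppm.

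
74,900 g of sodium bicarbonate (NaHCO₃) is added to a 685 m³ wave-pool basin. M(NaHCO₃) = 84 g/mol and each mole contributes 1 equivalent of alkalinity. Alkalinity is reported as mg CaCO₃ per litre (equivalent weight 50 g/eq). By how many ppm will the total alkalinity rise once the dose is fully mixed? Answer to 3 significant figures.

65.1 ppm

Volume: 685 m³ = 685,000 L.
Moles of NaHCO₃: 74,900 g ÷ 84 g/mol = 891.7 mol → 891.7 eq of alkalinity.
As CaCO₃: 891.7 eq × 50 g/eq = 44,580 g.
Rise: 44,580 g / 685,000 L × 1000 = 65.09 mg/L.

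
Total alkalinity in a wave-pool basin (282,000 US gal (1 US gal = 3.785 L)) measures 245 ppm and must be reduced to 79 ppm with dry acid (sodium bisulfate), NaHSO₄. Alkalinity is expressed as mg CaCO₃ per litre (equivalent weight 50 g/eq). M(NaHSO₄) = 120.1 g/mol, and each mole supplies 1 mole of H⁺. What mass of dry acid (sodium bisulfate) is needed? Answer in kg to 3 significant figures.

Volume: 282,000 US gal × 3.785 L/gal = 1,067,370 L.
Alkalinity to neutralize: (245 − 79) = 166 mg/L as CaCO₃ × 1,067,370 L = 177,200 g as CaCO₃.
Equivalents of H⁺ required: 177,200 ÷ 50 g/eq = 3544 eq = 3544 mol NaHSO₄.
Mass of NaHSO₄: 3544 × 120.1 = 425,600 g.

426 kg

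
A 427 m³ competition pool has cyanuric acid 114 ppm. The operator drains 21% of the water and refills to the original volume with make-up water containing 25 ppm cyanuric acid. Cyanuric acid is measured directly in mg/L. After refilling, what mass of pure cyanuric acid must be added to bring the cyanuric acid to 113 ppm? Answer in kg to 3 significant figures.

Volume: 427 m³ = 427,000 L.
After draining 21% and refilling: 114 × 0.79 + 25 × 0.21 = 95.31 ppm.
Deficit to target: 113 − 95.31 = 17.69 mg/L.
Mass: 17.69 mg/L × 427,000 L = 7554 g cyanuric acid.

7.55 kg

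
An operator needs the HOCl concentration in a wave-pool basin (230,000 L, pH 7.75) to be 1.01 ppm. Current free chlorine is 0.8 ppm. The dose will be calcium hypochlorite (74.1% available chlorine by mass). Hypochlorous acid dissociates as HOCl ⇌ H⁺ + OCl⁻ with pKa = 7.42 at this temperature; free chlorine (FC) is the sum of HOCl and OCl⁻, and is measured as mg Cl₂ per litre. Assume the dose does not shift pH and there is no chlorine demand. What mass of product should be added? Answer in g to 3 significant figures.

735 g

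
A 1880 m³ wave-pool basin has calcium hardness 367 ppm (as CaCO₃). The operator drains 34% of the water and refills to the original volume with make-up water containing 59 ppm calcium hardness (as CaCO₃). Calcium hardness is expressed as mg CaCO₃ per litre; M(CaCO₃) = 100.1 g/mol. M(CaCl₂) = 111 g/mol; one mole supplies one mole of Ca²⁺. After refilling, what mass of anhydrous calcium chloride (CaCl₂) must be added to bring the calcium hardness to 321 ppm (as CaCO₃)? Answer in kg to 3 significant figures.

Volume: 1880 m³ = 1,880,000 L.
After draining 34% and refilling: 367 × 0.66 + 59 × 0.34 = 262.28 ppm.
Deficit to target: 321 − 262.28 = 58.72 mg/L.
As CaCO₃: 58.72 mg/L × 1,880,000 L = 110,400 g; ÷ 100.1 = 1103 mol Ca²⁺.
Mass: 1103 × 111 = 122,400 g.

122 kg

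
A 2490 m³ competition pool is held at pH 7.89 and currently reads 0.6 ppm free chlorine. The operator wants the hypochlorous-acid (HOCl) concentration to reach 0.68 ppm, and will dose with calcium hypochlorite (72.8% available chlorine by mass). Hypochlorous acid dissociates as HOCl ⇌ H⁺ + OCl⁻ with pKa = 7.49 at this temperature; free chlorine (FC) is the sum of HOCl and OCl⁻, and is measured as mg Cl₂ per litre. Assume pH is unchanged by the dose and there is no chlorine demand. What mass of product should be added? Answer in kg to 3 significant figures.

6.12 kg

Volume: 2490 m³ = 2,490,000 L.
[OCl⁻]/[HOCl] = 10^(pH − pKa) = 10^(7.89 − 7.49) = 2.512; fraction as HOCl = 1/(1 + 2.512) = 0.2847.
Free chlorine required for 0.68 ppm HOCl: 0.68 / 0.2847 = 2.388 ppm.
FC to add: 2.388 − 0.6 = 1.788 mg/L as Cl₂.
Cl₂ equivalent: 1.788 mg/L × 2,490,000 L = 4452 g.
Product at 72.8% available Cl: 4452 / 0.728 = 6116 g.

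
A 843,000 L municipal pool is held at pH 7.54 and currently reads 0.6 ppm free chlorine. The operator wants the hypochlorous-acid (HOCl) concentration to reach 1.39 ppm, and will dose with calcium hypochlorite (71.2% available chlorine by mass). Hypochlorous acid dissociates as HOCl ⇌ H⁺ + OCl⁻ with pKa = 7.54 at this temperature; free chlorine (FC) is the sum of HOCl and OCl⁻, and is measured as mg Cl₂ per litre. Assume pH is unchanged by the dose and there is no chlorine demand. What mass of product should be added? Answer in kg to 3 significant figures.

2.58 kg

[OCl⁻]/[HOCl] = 10^(pH − pKa) = 10^(7.54 − 7.54) = 1; fraction as HOCl = 1/(1 + 1) = 0.5.
Free chlorine required for 1.39 ppm HOCl: 1.39 / 0.5 = 2.78 ppm.
FC to add: 2.78 − 0.6 = 2.18 mg/L as Cl₂.
Cl₂ equivalent: 2.18 mg/L × 843,000 L = 1838 g.
Product at 71.2% available Cl: 1838 / 0.712 = 2581 g.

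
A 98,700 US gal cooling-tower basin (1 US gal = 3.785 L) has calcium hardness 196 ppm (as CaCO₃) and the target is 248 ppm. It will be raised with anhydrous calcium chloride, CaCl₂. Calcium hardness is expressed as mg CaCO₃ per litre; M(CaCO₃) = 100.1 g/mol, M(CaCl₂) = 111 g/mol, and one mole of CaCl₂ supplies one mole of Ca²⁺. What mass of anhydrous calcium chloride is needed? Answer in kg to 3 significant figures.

Volume: 98,700 US gal × 3.785 L/gal = 373,580 L.
Hardness to add: (248 − 196) = 52 mg/L as CaCO₃ × 373,580 L = 19,430 g as CaCO₃.
Moles of Ca²⁺ (1 mol Ca²⁺ ≡ 1 mol CaCO₃): 19,430 / 100.1 g/mol = 194.1 mol.
Mass of CaCl₂: 194.1 × 111 = 21,540 g.

21.5 kg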